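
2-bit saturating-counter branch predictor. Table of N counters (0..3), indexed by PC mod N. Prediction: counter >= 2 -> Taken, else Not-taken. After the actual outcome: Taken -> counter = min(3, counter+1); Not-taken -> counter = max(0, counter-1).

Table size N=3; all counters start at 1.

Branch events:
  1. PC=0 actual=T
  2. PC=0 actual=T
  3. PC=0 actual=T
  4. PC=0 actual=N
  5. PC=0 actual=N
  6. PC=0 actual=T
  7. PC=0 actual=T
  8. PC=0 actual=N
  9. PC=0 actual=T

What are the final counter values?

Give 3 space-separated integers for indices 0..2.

Answer: 3 1 1

Derivation:
Ev 1: PC=0 idx=0 pred=N actual=T -> ctr[0]=2
Ev 2: PC=0 idx=0 pred=T actual=T -> ctr[0]=3
Ev 3: PC=0 idx=0 pred=T actual=T -> ctr[0]=3
Ev 4: PC=0 idx=0 pred=T actual=N -> ctr[0]=2
Ev 5: PC=0 idx=0 pred=T actual=N -> ctr[0]=1
Ev 6: PC=0 idx=0 pred=N actual=T -> ctr[0]=2
Ev 7: PC=0 idx=0 pred=T actual=T -> ctr[0]=3
Ev 8: PC=0 idx=0 pred=T actual=N -> ctr[0]=2
Ev 9: PC=0 idx=0 pred=T actual=T -> ctr[0]=3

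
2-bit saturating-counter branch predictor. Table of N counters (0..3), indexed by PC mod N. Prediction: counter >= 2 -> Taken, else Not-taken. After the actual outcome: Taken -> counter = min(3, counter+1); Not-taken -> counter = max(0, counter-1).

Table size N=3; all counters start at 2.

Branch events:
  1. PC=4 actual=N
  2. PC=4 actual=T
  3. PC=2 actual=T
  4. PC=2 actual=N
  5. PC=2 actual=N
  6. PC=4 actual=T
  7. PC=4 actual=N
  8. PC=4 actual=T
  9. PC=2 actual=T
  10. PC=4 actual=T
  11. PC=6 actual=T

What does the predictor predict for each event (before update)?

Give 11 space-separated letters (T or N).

Ev 1: PC=4 idx=1 pred=T actual=N -> ctr[1]=1
Ev 2: PC=4 idx=1 pred=N actual=T -> ctr[1]=2
Ev 3: PC=2 idx=2 pred=T actual=T -> ctr[2]=3
Ev 4: PC=2 idx=2 pred=T actual=N -> ctr[2]=2
Ev 5: PC=2 idx=2 pred=T actual=N -> ctr[2]=1
Ev 6: PC=4 idx=1 pred=T actual=T -> ctr[1]=3
Ev 7: PC=4 idx=1 pred=T actual=N -> ctr[1]=2
Ev 8: PC=4 idx=1 pred=T actual=T -> ctr[1]=3
Ev 9: PC=2 idx=2 pred=N actual=T -> ctr[2]=2
Ev 10: PC=4 idx=1 pred=T actual=T -> ctr[1]=3
Ev 11: PC=6 idx=0 pred=T actual=T -> ctr[0]=3

Answer: T N T T T T T T N T T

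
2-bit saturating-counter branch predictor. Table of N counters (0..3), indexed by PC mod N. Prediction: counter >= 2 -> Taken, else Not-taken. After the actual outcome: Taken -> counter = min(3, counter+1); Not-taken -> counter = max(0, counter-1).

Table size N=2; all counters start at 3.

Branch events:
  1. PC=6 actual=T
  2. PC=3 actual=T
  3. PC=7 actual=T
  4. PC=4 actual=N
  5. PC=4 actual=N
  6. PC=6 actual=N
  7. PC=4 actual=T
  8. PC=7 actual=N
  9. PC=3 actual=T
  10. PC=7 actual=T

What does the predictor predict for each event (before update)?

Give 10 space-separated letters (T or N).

Ev 1: PC=6 idx=0 pred=T actual=T -> ctr[0]=3
Ev 2: PC=3 idx=1 pred=T actual=T -> ctr[1]=3
Ev 3: PC=7 idx=1 pred=T actual=T -> ctr[1]=3
Ev 4: PC=4 idx=0 pred=T actual=N -> ctr[0]=2
Ev 5: PC=4 idx=0 pred=T actual=N -> ctr[0]=1
Ev 6: PC=6 idx=0 pred=N actual=N -> ctr[0]=0
Ev 7: PC=4 idx=0 pred=N actual=T -> ctr[0]=1
Ev 8: PC=7 idx=1 pred=T actual=N -> ctr[1]=2
Ev 9: PC=3 idx=1 pred=T actual=T -> ctr[1]=3
Ev 10: PC=7 idx=1 pred=T actual=T -> ctr[1]=3

Answer: T T T T T N N T T T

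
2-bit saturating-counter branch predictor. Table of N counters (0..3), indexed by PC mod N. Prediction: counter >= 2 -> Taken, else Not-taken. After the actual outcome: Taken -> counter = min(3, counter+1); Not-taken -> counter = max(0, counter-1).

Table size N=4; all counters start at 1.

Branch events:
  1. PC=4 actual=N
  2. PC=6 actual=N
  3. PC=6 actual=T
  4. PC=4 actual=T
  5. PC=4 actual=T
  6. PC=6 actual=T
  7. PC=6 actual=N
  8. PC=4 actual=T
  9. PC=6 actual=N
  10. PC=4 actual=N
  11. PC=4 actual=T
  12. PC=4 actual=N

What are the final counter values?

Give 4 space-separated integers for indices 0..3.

Ev 1: PC=4 idx=0 pred=N actual=N -> ctr[0]=0
Ev 2: PC=6 idx=2 pred=N actual=N -> ctr[2]=0
Ev 3: PC=6 idx=2 pred=N actual=T -> ctr[2]=1
Ev 4: PC=4 idx=0 pred=N actual=T -> ctr[0]=1
Ev 5: PC=4 idx=0 pred=N actual=T -> ctr[0]=2
Ev 6: PC=6 idx=2 pred=N actual=T -> ctr[2]=2
Ev 7: PC=6 idx=2 pred=T actual=N -> ctr[2]=1
Ev 8: PC=4 idx=0 pred=T actual=T -> ctr[0]=3
Ev 9: PC=6 idx=2 pred=N actual=N -> ctr[2]=0
Ev 10: PC=4 idx=0 pred=T actual=N -> ctr[0]=2
Ev 11: PC=4 idx=0 pred=T actual=T -> ctr[0]=3
Ev 12: PC=4 idx=0 pred=T actual=N -> ctr[0]=2

Answer: 2 1 0 1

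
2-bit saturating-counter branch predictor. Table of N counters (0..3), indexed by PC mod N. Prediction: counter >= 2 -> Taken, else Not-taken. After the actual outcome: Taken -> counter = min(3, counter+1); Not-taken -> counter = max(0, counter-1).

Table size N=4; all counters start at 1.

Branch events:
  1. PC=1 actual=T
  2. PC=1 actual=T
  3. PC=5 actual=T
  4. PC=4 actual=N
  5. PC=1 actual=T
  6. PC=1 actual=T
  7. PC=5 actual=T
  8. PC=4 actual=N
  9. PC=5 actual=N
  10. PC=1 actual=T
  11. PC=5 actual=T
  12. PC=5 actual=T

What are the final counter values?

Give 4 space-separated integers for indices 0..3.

Ev 1: PC=1 idx=1 pred=N actual=T -> ctr[1]=2
Ev 2: PC=1 idx=1 pred=T actual=T -> ctr[1]=3
Ev 3: PC=5 idx=1 pred=T actual=T -> ctr[1]=3
Ev 4: PC=4 idx=0 pred=N actual=N -> ctr[0]=0
Ev 5: PC=1 idx=1 pred=T actual=T -> ctr[1]=3
Ev 6: PC=1 idx=1 pred=T actual=T -> ctr[1]=3
Ev 7: PC=5 idx=1 pred=T actual=T -> ctr[1]=3
Ev 8: PC=4 idx=0 pred=N actual=N -> ctr[0]=0
Ev 9: PC=5 idx=1 pred=T actual=N -> ctr[1]=2
Ev 10: PC=1 idx=1 pred=T actual=T -> ctr[1]=3
Ev 11: PC=5 idx=1 pred=T actual=T -> ctr[1]=3
Ev 12: PC=5 idx=1 pred=T actual=T -> ctr[1]=3

Answer: 0 3 1 1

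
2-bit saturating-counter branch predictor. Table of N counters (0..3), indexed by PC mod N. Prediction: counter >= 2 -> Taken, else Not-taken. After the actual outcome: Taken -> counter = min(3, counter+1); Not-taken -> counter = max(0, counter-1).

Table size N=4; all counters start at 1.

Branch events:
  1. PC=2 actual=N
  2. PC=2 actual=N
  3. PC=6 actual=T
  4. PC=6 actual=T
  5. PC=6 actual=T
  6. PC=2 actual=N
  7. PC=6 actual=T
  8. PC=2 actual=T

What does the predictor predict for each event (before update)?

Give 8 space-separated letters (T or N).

Ev 1: PC=2 idx=2 pred=N actual=N -> ctr[2]=0
Ev 2: PC=2 idx=2 pred=N actual=N -> ctr[2]=0
Ev 3: PC=6 idx=2 pred=N actual=T -> ctr[2]=1
Ev 4: PC=6 idx=2 pred=N actual=T -> ctr[2]=2
Ev 5: PC=6 idx=2 pred=T actual=T -> ctr[2]=3
Ev 6: PC=2 idx=2 pred=T actual=N -> ctr[2]=2
Ev 7: PC=6 idx=2 pred=T actual=T -> ctr[2]=3
Ev 8: PC=2 idx=2 pred=T actual=T -> ctr[2]=3

Answer: N N N N T T T T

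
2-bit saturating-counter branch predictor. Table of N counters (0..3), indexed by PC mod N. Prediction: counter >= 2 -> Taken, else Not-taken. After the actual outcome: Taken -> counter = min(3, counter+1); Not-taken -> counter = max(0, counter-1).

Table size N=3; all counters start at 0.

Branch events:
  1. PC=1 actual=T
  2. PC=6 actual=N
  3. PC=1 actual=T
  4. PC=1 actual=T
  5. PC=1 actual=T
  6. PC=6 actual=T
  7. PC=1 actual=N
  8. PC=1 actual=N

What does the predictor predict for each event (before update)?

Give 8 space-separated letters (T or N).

Answer: N N N T T N T T

Derivation:
Ev 1: PC=1 idx=1 pred=N actual=T -> ctr[1]=1
Ev 2: PC=6 idx=0 pred=N actual=N -> ctr[0]=0
Ev 3: PC=1 idx=1 pred=N actual=T -> ctr[1]=2
Ev 4: PC=1 idx=1 pred=T actual=T -> ctr[1]=3
Ev 5: PC=1 idx=1 pred=T actual=T -> ctr[1]=3
Ev 6: PC=6 idx=0 pred=N actual=T -> ctr[0]=1
Ev 7: PC=1 idx=1 pred=T actual=N -> ctr[1]=2
Ev 8: PC=1 idx=1 pred=T actual=N -> ctr[1]=1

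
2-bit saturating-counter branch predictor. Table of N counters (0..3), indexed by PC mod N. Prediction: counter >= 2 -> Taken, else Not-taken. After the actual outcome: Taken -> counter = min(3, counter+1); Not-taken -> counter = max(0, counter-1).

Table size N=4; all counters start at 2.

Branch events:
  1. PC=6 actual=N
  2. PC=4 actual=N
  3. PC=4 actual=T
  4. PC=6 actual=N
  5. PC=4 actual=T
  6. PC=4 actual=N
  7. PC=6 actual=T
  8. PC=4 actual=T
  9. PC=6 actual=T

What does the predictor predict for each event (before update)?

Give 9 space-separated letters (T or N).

Answer: T T N N T T N T N

Derivation:
Ev 1: PC=6 idx=2 pred=T actual=N -> ctr[2]=1
Ev 2: PC=4 idx=0 pred=T actual=N -> ctr[0]=1
Ev 3: PC=4 idx=0 pred=N actual=T -> ctr[0]=2
Ev 4: PC=6 idx=2 pred=N actual=N -> ctr[2]=0
Ev 5: PC=4 idx=0 pred=T actual=T -> ctr[0]=3
Ev 6: PC=4 idx=0 pred=T actual=N -> ctr[0]=2
Ev 7: PC=6 idx=2 pred=N actual=T -> ctr[2]=1
Ev 8: PC=4 idx=0 pred=T actual=T -> ctr[0]=3
Ev 9: PC=6 idx=2 pred=N actual=T -> ctr[2]=2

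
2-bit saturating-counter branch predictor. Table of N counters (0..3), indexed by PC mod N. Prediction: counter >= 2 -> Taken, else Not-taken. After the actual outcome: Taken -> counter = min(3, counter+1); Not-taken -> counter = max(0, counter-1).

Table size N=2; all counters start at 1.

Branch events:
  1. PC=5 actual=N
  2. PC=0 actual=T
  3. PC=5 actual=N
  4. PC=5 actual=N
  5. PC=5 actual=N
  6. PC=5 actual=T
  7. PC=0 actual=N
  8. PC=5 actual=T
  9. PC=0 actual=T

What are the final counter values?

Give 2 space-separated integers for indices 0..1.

Ev 1: PC=5 idx=1 pred=N actual=N -> ctr[1]=0
Ev 2: PC=0 idx=0 pred=N actual=T -> ctr[0]=2
Ev 3: PC=5 idx=1 pred=N actual=N -> ctr[1]=0
Ev 4: PC=5 idx=1 pred=N actual=N -> ctr[1]=0
Ev 5: PC=5 idx=1 pred=N actual=N -> ctr[1]=0
Ev 6: PC=5 idx=1 pred=N actual=T -> ctr[1]=1
Ev 7: PC=0 idx=0 pred=T actual=N -> ctr[0]=1
Ev 8: PC=5 idx=1 pred=N actual=T -> ctr[1]=2
Ev 9: PC=0 idx=0 pred=N actual=T -> ctr[0]=2

Answer: 2 2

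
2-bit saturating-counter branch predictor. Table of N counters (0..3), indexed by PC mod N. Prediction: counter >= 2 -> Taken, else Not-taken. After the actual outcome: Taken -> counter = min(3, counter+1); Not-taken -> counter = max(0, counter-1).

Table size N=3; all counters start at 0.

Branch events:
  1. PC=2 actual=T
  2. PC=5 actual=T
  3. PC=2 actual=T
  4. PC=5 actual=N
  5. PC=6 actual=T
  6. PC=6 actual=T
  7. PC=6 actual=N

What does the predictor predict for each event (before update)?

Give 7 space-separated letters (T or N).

Ev 1: PC=2 idx=2 pred=N actual=T -> ctr[2]=1
Ev 2: PC=5 idx=2 pred=N actual=T -> ctr[2]=2
Ev 3: PC=2 idx=2 pred=T actual=T -> ctr[2]=3
Ev 4: PC=5 idx=2 pred=T actual=N -> ctr[2]=2
Ev 5: PC=6 idx=0 pred=N actual=T -> ctr[0]=1
Ev 6: PC=6 idx=0 pred=N actual=T -> ctr[0]=2
Ev 7: PC=6 idx=0 pred=T actual=N -> ctr[0]=1

Answer: N N T T N N T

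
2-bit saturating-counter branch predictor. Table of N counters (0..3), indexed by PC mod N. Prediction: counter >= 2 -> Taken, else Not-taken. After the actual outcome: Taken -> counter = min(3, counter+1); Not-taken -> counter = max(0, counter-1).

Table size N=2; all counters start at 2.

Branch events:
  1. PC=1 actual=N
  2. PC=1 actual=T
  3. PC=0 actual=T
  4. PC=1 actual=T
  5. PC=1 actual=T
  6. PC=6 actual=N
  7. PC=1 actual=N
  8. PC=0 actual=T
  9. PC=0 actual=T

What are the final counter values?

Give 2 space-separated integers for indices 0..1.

Ev 1: PC=1 idx=1 pred=T actual=N -> ctr[1]=1
Ev 2: PC=1 idx=1 pred=N actual=T -> ctr[1]=2
Ev 3: PC=0 idx=0 pred=T actual=T -> ctr[0]=3
Ev 4: PC=1 idx=1 pred=T actual=T -> ctr[1]=3
Ev 5: PC=1 idx=1 pred=T actual=T -> ctr[1]=3
Ev 6: PC=6 idx=0 pred=T actual=N -> ctr[0]=2
Ev 7: PC=1 idx=1 pred=T actual=N -> ctr[1]=2
Ev 8: PC=0 idx=0 pred=T actual=T -> ctr[0]=3
Ev 9: PC=0 idx=0 pred=T actual=T -> ctr[0]=3

Answer: 3 2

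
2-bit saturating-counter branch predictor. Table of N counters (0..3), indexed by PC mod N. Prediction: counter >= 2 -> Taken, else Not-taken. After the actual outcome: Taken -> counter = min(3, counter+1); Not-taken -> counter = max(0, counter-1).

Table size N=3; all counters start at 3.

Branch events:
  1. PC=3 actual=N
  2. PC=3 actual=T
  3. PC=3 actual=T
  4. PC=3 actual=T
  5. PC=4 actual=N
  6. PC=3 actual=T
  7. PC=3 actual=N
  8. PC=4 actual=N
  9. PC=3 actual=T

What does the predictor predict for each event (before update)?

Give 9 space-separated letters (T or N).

Answer: T T T T T T T T T

Derivation:
Ev 1: PC=3 idx=0 pred=T actual=N -> ctr[0]=2
Ev 2: PC=3 idx=0 pred=T actual=T -> ctr[0]=3
Ev 3: PC=3 idx=0 pred=T actual=T -> ctr[0]=3
Ev 4: PC=3 idx=0 pred=T actual=T -> ctr[0]=3
Ev 5: PC=4 idx=1 pred=T actual=N -> ctr[1]=2
Ev 6: PC=3 idx=0 pred=T actual=T -> ctr[0]=3
Ev 7: PC=3 idx=0 pred=T actual=N -> ctr[0]=2
Ev 8: PC=4 idx=1 pred=T actual=N -> ctr[1]=1
Ev 9: PC=3 idx=0 pred=T actual=T -> ctr[0]=3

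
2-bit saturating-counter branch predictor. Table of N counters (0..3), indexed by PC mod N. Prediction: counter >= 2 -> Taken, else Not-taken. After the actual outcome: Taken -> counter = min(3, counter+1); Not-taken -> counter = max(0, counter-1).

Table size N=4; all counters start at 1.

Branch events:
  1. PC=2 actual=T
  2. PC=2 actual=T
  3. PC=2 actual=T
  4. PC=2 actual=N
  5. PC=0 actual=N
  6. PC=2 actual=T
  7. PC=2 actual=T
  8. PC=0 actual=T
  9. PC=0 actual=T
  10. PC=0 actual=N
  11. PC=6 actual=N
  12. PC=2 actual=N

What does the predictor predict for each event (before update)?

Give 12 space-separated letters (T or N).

Ev 1: PC=2 idx=2 pred=N actual=T -> ctr[2]=2
Ev 2: PC=2 idx=2 pred=T actual=T -> ctr[2]=3
Ev 3: PC=2 idx=2 pred=T actual=T -> ctr[2]=3
Ev 4: PC=2 idx=2 pred=T actual=N -> ctr[2]=2
Ev 5: PC=0 idx=0 pred=N actual=N -> ctr[0]=0
Ev 6: PC=2 idx=2 pred=T actual=T -> ctr[2]=3
Ev 7: PC=2 idx=2 pred=T actual=T -> ctr[2]=3
Ev 8: PC=0 idx=0 pred=N actual=T -> ctr[0]=1
Ev 9: PC=0 idx=0 pred=N actual=T -> ctr[0]=2
Ev 10: PC=0 idx=0 pred=T actual=N -> ctr[0]=1
Ev 11: PC=6 idx=2 pred=T actual=N -> ctr[2]=2
Ev 12: PC=2 idx=2 pred=T actual=N -> ctr[2]=1

Answer: N T T T N T T N N T T T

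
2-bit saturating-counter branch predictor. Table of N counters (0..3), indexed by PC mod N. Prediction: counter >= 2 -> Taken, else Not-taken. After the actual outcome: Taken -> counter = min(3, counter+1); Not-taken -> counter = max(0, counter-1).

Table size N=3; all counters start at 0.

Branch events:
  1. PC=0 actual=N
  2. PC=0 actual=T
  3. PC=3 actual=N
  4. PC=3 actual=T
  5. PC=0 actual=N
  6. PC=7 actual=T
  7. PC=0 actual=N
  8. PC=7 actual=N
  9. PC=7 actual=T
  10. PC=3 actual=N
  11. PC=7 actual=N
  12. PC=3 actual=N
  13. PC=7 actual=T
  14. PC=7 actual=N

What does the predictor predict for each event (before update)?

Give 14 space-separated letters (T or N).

Answer: N N N N N N N N N N N N N N

Derivation:
Ev 1: PC=0 idx=0 pred=N actual=N -> ctr[0]=0
Ev 2: PC=0 idx=0 pred=N actual=T -> ctr[0]=1
Ev 3: PC=3 idx=0 pred=N actual=N -> ctr[0]=0
Ev 4: PC=3 idx=0 pred=N actual=T -> ctr[0]=1
Ev 5: PC=0 idx=0 pred=N actual=N -> ctr[0]=0
Ev 6: PC=7 idx=1 pred=N actual=T -> ctr[1]=1
Ev 7: PC=0 idx=0 pred=N actual=N -> ctr[0]=0
Ev 8: PC=7 idx=1 pred=N actual=N -> ctr[1]=0
Ev 9: PC=7 idx=1 pred=N actual=T -> ctr[1]=1
Ev 10: PC=3 idx=0 pred=N actual=N -> ctr[0]=0
Ev 11: PC=7 idx=1 pred=N actual=N -> ctr[1]=0
Ev 12: PC=3 idx=0 pred=N actual=N -> ctr[0]=0
Ev 13: PC=7 idx=1 pred=N actual=T -> ctr[1]=1
Ev 14: PC=7 idx=1 pred=N actual=N -> ctr[1]=0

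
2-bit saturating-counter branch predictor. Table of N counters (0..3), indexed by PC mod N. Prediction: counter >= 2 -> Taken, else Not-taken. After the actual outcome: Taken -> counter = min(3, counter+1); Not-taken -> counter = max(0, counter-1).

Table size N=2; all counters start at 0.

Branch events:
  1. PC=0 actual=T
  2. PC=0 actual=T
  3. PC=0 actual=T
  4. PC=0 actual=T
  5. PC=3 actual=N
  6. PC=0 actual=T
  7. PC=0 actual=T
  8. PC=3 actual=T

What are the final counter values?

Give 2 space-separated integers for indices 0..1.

Answer: 3 1

Derivation:
Ev 1: PC=0 idx=0 pred=N actual=T -> ctr[0]=1
Ev 2: PC=0 idx=0 pred=N actual=T -> ctr[0]=2
Ev 3: PC=0 idx=0 pred=T actual=T -> ctr[0]=3
Ev 4: PC=0 idx=0 pred=T actual=T -> ctr[0]=3
Ev 5: PC=3 idx=1 pred=N actual=N -> ctr[1]=0
Ev 6: PC=0 idx=0 pred=T actual=T -> ctr[0]=3
Ev 7: PC=0 idx=0 pred=T actual=T -> ctr[0]=3
Ev 8: PC=3 idx=1 pred=N actual=T -> ctr[1]=1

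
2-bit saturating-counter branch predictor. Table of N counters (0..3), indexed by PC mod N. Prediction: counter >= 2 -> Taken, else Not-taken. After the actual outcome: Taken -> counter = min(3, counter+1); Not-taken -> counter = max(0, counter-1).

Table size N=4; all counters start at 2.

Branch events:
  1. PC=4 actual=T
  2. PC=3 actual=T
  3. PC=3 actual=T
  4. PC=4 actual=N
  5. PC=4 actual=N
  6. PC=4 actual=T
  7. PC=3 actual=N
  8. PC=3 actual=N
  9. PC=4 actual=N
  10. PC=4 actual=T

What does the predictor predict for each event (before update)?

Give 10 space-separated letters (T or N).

Answer: T T T T T N T T T N

Derivation:
Ev 1: PC=4 idx=0 pred=T actual=T -> ctr[0]=3
Ev 2: PC=3 idx=3 pred=T actual=T -> ctr[3]=3
Ev 3: PC=3 idx=3 pred=T actual=T -> ctr[3]=3
Ev 4: PC=4 idx=0 pred=T actual=N -> ctr[0]=2
Ev 5: PC=4 idx=0 pred=T actual=N -> ctr[0]=1
Ev 6: PC=4 idx=0 pred=N actual=T -> ctr[0]=2
Ev 7: PC=3 idx=3 pred=T actual=N -> ctr[3]=2
Ev 8: PC=3 idx=3 pred=T actual=N -> ctr[3]=1
Ev 9: PC=4 idx=0 pred=T actual=N -> ctr[0]=1
Ev 10: PC=4 idx=0 pred=N actual=T -> ctr[0]=2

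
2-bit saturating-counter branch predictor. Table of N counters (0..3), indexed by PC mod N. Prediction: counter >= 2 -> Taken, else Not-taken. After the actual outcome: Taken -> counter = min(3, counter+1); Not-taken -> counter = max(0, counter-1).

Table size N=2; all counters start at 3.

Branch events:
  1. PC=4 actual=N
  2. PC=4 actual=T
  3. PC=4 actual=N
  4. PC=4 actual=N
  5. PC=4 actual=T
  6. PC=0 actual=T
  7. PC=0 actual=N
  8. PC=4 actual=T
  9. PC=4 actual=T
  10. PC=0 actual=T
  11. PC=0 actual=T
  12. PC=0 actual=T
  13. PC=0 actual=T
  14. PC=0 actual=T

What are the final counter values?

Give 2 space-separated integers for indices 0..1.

Answer: 3 3

Derivation:
Ev 1: PC=4 idx=0 pred=T actual=N -> ctr[0]=2
Ev 2: PC=4 idx=0 pred=T actual=T -> ctr[0]=3
Ev 3: PC=4 idx=0 pred=T actual=N -> ctr[0]=2
Ev 4: PC=4 idx=0 pred=T actual=N -> ctr[0]=1
Ev 5: PC=4 idx=0 pred=N actual=T -> ctr[0]=2
Ev 6: PC=0 idx=0 pred=T actual=T -> ctr[0]=3
Ev 7: PC=0 idx=0 pred=T actual=N -> ctr[0]=2
Ev 8: PC=4 idx=0 pred=T actual=T -> ctr[0]=3
Ev 9: PC=4 idx=0 pred=T actual=T -> ctr[0]=3
Ev 10: PC=0 idx=0 pred=T actual=T -> ctr[0]=3
Ev 11: PC=0 idx=0 pred=T actual=T -> ctr[0]=3
Ev 12: PC=0 idx=0 pred=T actual=T -> ctr[0]=3
Ev 13: PC=0 idx=0 pred=T actual=T -> ctr[0]=3
Ev 14: PC=0 idx=0 pred=T actual=T -> ctr[0]=3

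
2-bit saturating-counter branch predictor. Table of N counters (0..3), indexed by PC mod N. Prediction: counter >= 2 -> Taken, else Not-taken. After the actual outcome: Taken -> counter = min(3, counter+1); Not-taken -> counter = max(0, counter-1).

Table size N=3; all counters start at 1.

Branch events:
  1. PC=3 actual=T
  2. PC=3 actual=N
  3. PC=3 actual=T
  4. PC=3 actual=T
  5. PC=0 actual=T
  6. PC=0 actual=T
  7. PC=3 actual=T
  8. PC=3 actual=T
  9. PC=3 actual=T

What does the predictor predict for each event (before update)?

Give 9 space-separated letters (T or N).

Answer: N T N T T T T T T

Derivation:
Ev 1: PC=3 idx=0 pred=N actual=T -> ctr[0]=2
Ev 2: PC=3 idx=0 pred=T actual=N -> ctr[0]=1
Ev 3: PC=3 idx=0 pred=N actual=T -> ctr[0]=2
Ev 4: PC=3 idx=0 pred=T actual=T -> ctr[0]=3
Ev 5: PC=0 idx=0 pred=T actual=T -> ctr[0]=3
Ev 6: PC=0 idx=0 pred=T actual=T -> ctr[0]=3
Ev 7: PC=3 idx=0 pred=T actual=T -> ctr[0]=3
Ev 8: PC=3 idx=0 pred=T actual=T -> ctr[0]=3
Ev 9: PC=3 idx=0 pred=T actual=T -> ctr[0]=3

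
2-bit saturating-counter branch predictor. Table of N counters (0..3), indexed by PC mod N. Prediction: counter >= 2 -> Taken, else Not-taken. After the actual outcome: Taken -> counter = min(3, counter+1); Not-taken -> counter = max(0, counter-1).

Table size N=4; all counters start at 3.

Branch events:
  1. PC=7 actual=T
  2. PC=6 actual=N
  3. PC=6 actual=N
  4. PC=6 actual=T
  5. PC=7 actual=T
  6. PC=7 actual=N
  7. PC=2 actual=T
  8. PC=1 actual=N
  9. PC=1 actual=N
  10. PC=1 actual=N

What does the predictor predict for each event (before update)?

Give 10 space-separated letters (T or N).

Ev 1: PC=7 idx=3 pred=T actual=T -> ctr[3]=3
Ev 2: PC=6 idx=2 pred=T actual=N -> ctr[2]=2
Ev 3: PC=6 idx=2 pred=T actual=N -> ctr[2]=1
Ev 4: PC=6 idx=2 pred=N actual=T -> ctr[2]=2
Ev 5: PC=7 idx=3 pred=T actual=T -> ctr[3]=3
Ev 6: PC=7 idx=3 pred=T actual=N -> ctr[3]=2
Ev 7: PC=2 idx=2 pred=T actual=T -> ctr[2]=3
Ev 8: PC=1 idx=1 pred=T actual=N -> ctr[1]=2
Ev 9: PC=1 idx=1 pred=T actual=N -> ctr[1]=1
Ev 10: PC=1 idx=1 pred=N actual=N -> ctr[1]=0

Answer: T T T N T T T T T N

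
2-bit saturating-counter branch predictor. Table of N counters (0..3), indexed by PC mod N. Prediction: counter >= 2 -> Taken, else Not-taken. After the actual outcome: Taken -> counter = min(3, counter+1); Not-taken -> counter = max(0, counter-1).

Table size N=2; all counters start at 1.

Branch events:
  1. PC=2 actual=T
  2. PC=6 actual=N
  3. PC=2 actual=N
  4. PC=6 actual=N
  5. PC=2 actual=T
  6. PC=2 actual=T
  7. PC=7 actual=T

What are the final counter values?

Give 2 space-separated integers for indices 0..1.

Answer: 2 2

Derivation:
Ev 1: PC=2 idx=0 pred=N actual=T -> ctr[0]=2
Ev 2: PC=6 idx=0 pred=T actual=N -> ctr[0]=1
Ev 3: PC=2 idx=0 pred=N actual=N -> ctr[0]=0
Ev 4: PC=6 idx=0 pred=N actual=N -> ctr[0]=0
Ev 5: PC=2 idx=0 pred=N actual=T -> ctr[0]=1
Ev 6: PC=2 idx=0 pred=N actual=T -> ctr[0]=2
Ev 7: PC=7 idx=1 pred=N actual=T -> ctr[1]=2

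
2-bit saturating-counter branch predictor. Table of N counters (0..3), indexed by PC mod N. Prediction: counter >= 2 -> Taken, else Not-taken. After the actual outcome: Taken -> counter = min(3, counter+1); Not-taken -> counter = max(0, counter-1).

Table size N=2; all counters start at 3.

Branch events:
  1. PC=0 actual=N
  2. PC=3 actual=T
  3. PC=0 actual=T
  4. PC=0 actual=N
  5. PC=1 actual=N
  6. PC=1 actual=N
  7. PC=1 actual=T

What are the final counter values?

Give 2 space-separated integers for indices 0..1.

Answer: 2 2

Derivation:
Ev 1: PC=0 idx=0 pred=T actual=N -> ctr[0]=2
Ev 2: PC=3 idx=1 pred=T actual=T -> ctr[1]=3
Ev 3: PC=0 idx=0 pred=T actual=T -> ctr[0]=3
Ev 4: PC=0 idx=0 pred=T actual=N -> ctr[0]=2
Ev 5: PC=1 idx=1 pred=T actual=N -> ctr[1]=2
Ev 6: PC=1 idx=1 pred=T actual=N -> ctr[1]=1
Ev 7: PC=1 idx=1 pred=N actual=T -> ctr[1]=2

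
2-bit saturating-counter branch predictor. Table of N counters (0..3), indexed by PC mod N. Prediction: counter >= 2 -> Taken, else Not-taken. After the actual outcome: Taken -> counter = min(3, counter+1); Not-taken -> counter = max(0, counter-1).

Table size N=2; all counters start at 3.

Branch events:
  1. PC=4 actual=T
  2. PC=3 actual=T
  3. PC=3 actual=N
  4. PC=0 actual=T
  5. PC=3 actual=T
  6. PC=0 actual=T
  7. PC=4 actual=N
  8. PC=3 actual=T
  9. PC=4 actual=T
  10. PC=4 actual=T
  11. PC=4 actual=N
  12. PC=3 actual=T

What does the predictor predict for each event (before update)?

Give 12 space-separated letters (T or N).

Ev 1: PC=4 idx=0 pred=T actual=T -> ctr[0]=3
Ev 2: PC=3 idx=1 pred=T actual=T -> ctr[1]=3
Ev 3: PC=3 idx=1 pred=T actual=N -> ctr[1]=2
Ev 4: PC=0 idx=0 pred=T actual=T -> ctr[0]=3
Ev 5: PC=3 idx=1 pred=T actual=T -> ctr[1]=3
Ev 6: PC=0 idx=0 pred=T actual=T -> ctr[0]=3
Ev 7: PC=4 idx=0 pred=T actual=N -> ctr[0]=2
Ev 8: PC=3 idx=1 pred=T actual=T -> ctr[1]=3
Ev 9: PC=4 idx=0 pred=T actual=T -> ctr[0]=3
Ev 10: PC=4 idx=0 pred=T actual=T -> ctr[0]=3
Ev 11: PC=4 idx=0 pred=T actual=N -> ctr[0]=2
Ev 12: PC=3 idx=1 pred=T actual=T -> ctr[1]=3

Answer: T T T T T T T T T T T T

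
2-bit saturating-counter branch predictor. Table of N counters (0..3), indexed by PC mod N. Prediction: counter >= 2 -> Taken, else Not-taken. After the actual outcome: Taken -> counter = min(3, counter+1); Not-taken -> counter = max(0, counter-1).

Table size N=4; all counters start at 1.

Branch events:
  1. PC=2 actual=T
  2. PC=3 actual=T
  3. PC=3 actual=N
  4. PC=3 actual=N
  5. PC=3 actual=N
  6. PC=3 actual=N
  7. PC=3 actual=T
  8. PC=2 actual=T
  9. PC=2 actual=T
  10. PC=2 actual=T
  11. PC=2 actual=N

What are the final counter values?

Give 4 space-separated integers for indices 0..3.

Answer: 1 1 2 1

Derivation:
Ev 1: PC=2 idx=2 pred=N actual=T -> ctr[2]=2
Ev 2: PC=3 idx=3 pred=N actual=T -> ctr[3]=2
Ev 3: PC=3 idx=3 pred=T actual=N -> ctr[3]=1
Ev 4: PC=3 idx=3 pred=N actual=N -> ctr[3]=0
Ev 5: PC=3 idx=3 pred=N actual=N -> ctr[3]=0
Ev 6: PC=3 idx=3 pred=N actual=N -> ctr[3]=0
Ev 7: PC=3 idx=3 pred=N actual=T -> ctr[3]=1
Ev 8: PC=2 idx=2 pred=T actual=T -> ctr[2]=3
Ev 9: PC=2 idx=2 pred=T actual=T -> ctr[2]=3
Ev 10: PC=2 idx=2 pred=T actual=T -> ctr[2]=3
Ev 11: PC=2 idx=2 pred=T actual=N -> ctr[2]=2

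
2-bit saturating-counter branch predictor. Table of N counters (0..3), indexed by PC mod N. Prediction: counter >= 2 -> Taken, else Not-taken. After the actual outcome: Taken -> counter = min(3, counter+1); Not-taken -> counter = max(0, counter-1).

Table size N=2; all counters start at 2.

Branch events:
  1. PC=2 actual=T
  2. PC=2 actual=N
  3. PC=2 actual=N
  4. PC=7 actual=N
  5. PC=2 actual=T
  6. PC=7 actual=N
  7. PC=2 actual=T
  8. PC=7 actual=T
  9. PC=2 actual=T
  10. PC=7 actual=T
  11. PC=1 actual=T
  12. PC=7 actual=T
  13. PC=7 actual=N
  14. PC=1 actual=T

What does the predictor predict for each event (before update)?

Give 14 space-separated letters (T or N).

Ev 1: PC=2 idx=0 pred=T actual=T -> ctr[0]=3
Ev 2: PC=2 idx=0 pred=T actual=N -> ctr[0]=2
Ev 3: PC=2 idx=0 pred=T actual=N -> ctr[0]=1
Ev 4: PC=7 idx=1 pred=T actual=N -> ctr[1]=1
Ev 5: PC=2 idx=0 pred=N actual=T -> ctr[0]=2
Ev 6: PC=7 idx=1 pred=N actual=N -> ctr[1]=0
Ev 7: PC=2 idx=0 pred=T actual=T -> ctr[0]=3
Ev 8: PC=7 idx=1 pred=N actual=T -> ctr[1]=1
Ev 9: PC=2 idx=0 pred=T actual=T -> ctr[0]=3
Ev 10: PC=7 idx=1 pred=N actual=T -> ctr[1]=2
Ev 11: PC=1 idx=1 pred=T actual=T -> ctr[1]=3
Ev 12: PC=7 idx=1 pred=T actual=T -> ctr[1]=3
Ev 13: PC=7 idx=1 pred=T actual=N -> ctr[1]=2
Ev 14: PC=1 idx=1 pred=T actual=T -> ctr[1]=3

Answer: T T T T N N T N T N T T T T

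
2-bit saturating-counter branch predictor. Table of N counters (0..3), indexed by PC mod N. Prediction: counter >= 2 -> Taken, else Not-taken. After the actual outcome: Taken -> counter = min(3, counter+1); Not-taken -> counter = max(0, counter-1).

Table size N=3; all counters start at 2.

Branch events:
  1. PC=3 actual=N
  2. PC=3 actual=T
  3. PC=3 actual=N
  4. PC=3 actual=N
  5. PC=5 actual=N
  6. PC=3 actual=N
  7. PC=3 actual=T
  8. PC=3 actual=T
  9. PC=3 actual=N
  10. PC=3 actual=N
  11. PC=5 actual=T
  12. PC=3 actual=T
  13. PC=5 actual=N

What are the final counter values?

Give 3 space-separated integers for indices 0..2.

Ev 1: PC=3 idx=0 pred=T actual=N -> ctr[0]=1
Ev 2: PC=3 idx=0 pred=N actual=T -> ctr[0]=2
Ev 3: PC=3 idx=0 pred=T actual=N -> ctr[0]=1
Ev 4: PC=3 idx=0 pred=N actual=N -> ctr[0]=0
Ev 5: PC=5 idx=2 pred=T actual=N -> ctr[2]=1
Ev 6: PC=3 idx=0 pred=N actual=N -> ctr[0]=0
Ev 7: PC=3 idx=0 pred=N actual=T -> ctr[0]=1
Ev 8: PC=3 idx=0 pred=N actual=T -> ctr[0]=2
Ev 9: PC=3 idx=0 pred=T actual=N -> ctr[0]=1
Ev 10: PC=3 idx=0 pred=N actual=N -> ctr[0]=0
Ev 11: PC=5 idx=2 pred=N actual=T -> ctr[2]=2
Ev 12: PC=3 idx=0 pred=N actual=T -> ctr[0]=1
Ev 13: PC=5 idx=2 pred=T actual=N -> ctr[2]=1

Answer: 1 2 1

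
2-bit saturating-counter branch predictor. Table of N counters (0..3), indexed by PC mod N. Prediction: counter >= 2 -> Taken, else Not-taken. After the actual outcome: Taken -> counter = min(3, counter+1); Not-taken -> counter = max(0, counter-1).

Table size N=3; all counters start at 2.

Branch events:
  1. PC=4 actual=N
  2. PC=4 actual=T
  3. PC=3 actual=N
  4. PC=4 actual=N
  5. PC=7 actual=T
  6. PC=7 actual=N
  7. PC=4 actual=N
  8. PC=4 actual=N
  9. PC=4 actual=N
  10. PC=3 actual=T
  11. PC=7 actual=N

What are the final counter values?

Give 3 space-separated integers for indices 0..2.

Ev 1: PC=4 idx=1 pred=T actual=N -> ctr[1]=1
Ev 2: PC=4 idx=1 pred=N actual=T -> ctr[1]=2
Ev 3: PC=3 idx=0 pred=T actual=N -> ctr[0]=1
Ev 4: PC=4 idx=1 pred=T actual=N -> ctr[1]=1
Ev 5: PC=7 idx=1 pred=N actual=T -> ctr[1]=2
Ev 6: PC=7 idx=1 pred=T actual=N -> ctr[1]=1
Ev 7: PC=4 idx=1 pred=N actual=N -> ctr[1]=0
Ev 8: PC=4 idx=1 pred=N actual=N -> ctr[1]=0
Ev 9: PC=4 idx=1 pred=N actual=N -> ctr[1]=0
Ev 10: PC=3 idx=0 pred=N actual=T -> ctr[0]=2
Ev 11: PC=7 idx=1 pred=N actual=N -> ctr[1]=0

Answer: 2 0 2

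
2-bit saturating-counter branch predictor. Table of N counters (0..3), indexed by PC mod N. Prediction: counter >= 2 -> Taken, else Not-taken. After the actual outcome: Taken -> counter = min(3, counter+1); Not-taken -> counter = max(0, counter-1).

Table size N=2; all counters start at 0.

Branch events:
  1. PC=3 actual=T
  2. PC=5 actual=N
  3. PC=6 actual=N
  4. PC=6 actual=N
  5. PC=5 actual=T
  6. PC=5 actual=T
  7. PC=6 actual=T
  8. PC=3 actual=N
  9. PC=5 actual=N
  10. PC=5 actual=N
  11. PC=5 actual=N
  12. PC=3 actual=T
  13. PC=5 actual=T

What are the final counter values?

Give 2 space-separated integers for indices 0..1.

Ev 1: PC=3 idx=1 pred=N actual=T -> ctr[1]=1
Ev 2: PC=5 idx=1 pred=N actual=N -> ctr[1]=0
Ev 3: PC=6 idx=0 pred=N actual=N -> ctr[0]=0
Ev 4: PC=6 idx=0 pred=N actual=N -> ctr[0]=0
Ev 5: PC=5 idx=1 pred=N actual=T -> ctr[1]=1
Ev 6: PC=5 idx=1 pred=N actual=T -> ctr[1]=2
Ev 7: PC=6 idx=0 pred=N actual=T -> ctr[0]=1
Ev 8: PC=3 idx=1 pred=T actual=N -> ctr[1]=1
Ev 9: PC=5 idx=1 pred=N actual=N -> ctr[1]=0
Ev 10: PC=5 idx=1 pred=N actual=N -> ctr[1]=0
Ev 11: PC=5 idx=1 pred=N actual=N -> ctr[1]=0
Ev 12: PC=3 idx=1 pred=N actual=T -> ctr[1]=1
Ev 13: PC=5 idx=1 pred=N actual=T -> ctr[1]=2

Answer: 1 2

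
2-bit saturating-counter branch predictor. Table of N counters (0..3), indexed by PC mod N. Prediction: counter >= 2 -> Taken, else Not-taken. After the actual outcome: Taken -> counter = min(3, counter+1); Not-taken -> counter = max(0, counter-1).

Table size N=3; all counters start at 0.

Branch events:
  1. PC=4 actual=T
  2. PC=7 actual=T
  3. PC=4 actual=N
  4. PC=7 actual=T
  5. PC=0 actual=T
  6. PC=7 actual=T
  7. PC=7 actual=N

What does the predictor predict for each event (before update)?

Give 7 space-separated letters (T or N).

Ev 1: PC=4 idx=1 pred=N actual=T -> ctr[1]=1
Ev 2: PC=7 idx=1 pred=N actual=T -> ctr[1]=2
Ev 3: PC=4 idx=1 pred=T actual=N -> ctr[1]=1
Ev 4: PC=7 idx=1 pred=N actual=T -> ctr[1]=2
Ev 5: PC=0 idx=0 pred=N actual=T -> ctr[0]=1
Ev 6: PC=7 idx=1 pred=T actual=T -> ctr[1]=3
Ev 7: PC=7 idx=1 pred=T actual=N -> ctr[1]=2

Answer: N N T N N T T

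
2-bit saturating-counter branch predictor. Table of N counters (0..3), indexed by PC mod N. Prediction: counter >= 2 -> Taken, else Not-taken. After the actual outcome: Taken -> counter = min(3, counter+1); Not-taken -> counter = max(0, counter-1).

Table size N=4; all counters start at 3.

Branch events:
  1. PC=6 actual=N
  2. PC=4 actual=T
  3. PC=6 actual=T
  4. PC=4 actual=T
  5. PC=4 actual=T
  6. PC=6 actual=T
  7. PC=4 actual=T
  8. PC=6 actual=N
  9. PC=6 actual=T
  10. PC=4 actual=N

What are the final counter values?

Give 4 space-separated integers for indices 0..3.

Ev 1: PC=6 idx=2 pred=T actual=N -> ctr[2]=2
Ev 2: PC=4 idx=0 pred=T actual=T -> ctr[0]=3
Ev 3: PC=6 idx=2 pred=T actual=T -> ctr[2]=3
Ev 4: PC=4 idx=0 pred=T actual=T -> ctr[0]=3
Ev 5: PC=4 idx=0 pred=T actual=T -> ctr[0]=3
Ev 6: PC=6 idx=2 pred=T actual=T -> ctr[2]=3
Ev 7: PC=4 idx=0 pred=T actual=T -> ctr[0]=3
Ev 8: PC=6 idx=2 pred=T actual=N -> ctr[2]=2
Ev 9: PC=6 idx=2 pred=T actual=T -> ctr[2]=3
Ev 10: PC=4 idx=0 pred=T actual=N -> ctr[0]=2

Answer: 2 3 3 3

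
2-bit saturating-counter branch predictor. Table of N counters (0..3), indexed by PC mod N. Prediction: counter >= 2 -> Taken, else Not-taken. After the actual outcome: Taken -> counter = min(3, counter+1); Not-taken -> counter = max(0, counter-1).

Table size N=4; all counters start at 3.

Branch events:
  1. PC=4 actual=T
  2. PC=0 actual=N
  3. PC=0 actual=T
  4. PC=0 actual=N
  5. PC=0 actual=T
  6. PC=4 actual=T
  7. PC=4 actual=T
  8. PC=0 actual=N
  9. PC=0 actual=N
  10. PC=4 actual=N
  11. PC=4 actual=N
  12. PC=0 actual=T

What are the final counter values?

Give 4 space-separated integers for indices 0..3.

Ev 1: PC=4 idx=0 pred=T actual=T -> ctr[0]=3
Ev 2: PC=0 idx=0 pred=T actual=N -> ctr[0]=2
Ev 3: PC=0 idx=0 pred=T actual=T -> ctr[0]=3
Ev 4: PC=0 idx=0 pred=T actual=N -> ctr[0]=2
Ev 5: PC=0 idx=0 pred=T actual=T -> ctr[0]=3
Ev 6: PC=4 idx=0 pred=T actual=T -> ctr[0]=3
Ev 7: PC=4 idx=0 pred=T actual=T -> ctr[0]=3
Ev 8: PC=0 idx=0 pred=T actual=N -> ctr[0]=2
Ev 9: PC=0 idx=0 pred=T actual=N -> ctr[0]=1
Ev 10: PC=4 idx=0 pred=N actual=N -> ctr[0]=0
Ev 11: PC=4 idx=0 pred=N actual=N -> ctr[0]=0
Ev 12: PC=0 idx=0 pred=N actual=T -> ctr[0]=1

Answer: 1 3 3 3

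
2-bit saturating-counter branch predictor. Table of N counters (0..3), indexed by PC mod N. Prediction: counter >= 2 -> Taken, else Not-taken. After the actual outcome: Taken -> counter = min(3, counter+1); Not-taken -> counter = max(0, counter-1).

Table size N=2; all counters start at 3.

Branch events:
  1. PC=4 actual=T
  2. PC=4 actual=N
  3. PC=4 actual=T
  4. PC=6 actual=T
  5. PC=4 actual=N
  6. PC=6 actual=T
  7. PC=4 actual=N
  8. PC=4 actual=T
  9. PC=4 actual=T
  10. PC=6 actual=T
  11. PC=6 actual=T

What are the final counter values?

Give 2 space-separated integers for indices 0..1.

Answer: 3 3

Derivation:
Ev 1: PC=4 idx=0 pred=T actual=T -> ctr[0]=3
Ev 2: PC=4 idx=0 pred=T actual=N -> ctr[0]=2
Ev 3: PC=4 idx=0 pred=T actual=T -> ctr[0]=3
Ev 4: PC=6 idx=0 pred=T actual=T -> ctr[0]=3
Ev 5: PC=4 idx=0 pred=T actual=N -> ctr[0]=2
Ev 6: PC=6 idx=0 pred=T actual=T -> ctr[0]=3
Ev 7: PC=4 idx=0 pred=T actual=N -> ctr[0]=2
Ev 8: PC=4 idx=0 pred=T actual=T -> ctr[0]=3
Ev 9: PC=4 idx=0 pred=T actual=T -> ctr[0]=3
Ev 10: PC=6 idx=0 pred=T actual=T -> ctr[0]=3
Ev 11: PC=6 idx=0 pred=T actual=T -> ctr[0]=3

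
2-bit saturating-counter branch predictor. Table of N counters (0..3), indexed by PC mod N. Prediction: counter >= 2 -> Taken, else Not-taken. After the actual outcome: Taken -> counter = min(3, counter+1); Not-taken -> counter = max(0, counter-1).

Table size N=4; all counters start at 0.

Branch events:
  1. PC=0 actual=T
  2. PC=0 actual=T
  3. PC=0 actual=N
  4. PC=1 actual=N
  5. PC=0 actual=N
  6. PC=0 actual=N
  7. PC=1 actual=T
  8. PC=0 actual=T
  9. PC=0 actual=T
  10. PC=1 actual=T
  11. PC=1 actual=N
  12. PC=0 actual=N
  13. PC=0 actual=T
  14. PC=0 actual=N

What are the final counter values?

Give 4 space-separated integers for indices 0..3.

Ev 1: PC=0 idx=0 pred=N actual=T -> ctr[0]=1
Ev 2: PC=0 idx=0 pred=N actual=T -> ctr[0]=2
Ev 3: PC=0 idx=0 pred=T actual=N -> ctr[0]=1
Ev 4: PC=1 idx=1 pred=N actual=N -> ctr[1]=0
Ev 5: PC=0 idx=0 pred=N actual=N -> ctr[0]=0
Ev 6: PC=0 idx=0 pred=N actual=N -> ctr[0]=0
Ev 7: PC=1 idx=1 pred=N actual=T -> ctr[1]=1
Ev 8: PC=0 idx=0 pred=N actual=T -> ctr[0]=1
Ev 9: PC=0 idx=0 pred=N actual=T -> ctr[0]=2
Ev 10: PC=1 idx=1 pred=N actual=T -> ctr[1]=2
Ev 11: PC=1 idx=1 pred=T actual=N -> ctr[1]=1
Ev 12: PC=0 idx=0 pred=T actual=N -> ctr[0]=1
Ev 13: PC=0 idx=0 pred=N actual=T -> ctr[0]=2
Ev 14: PC=0 idx=0 pred=T actual=N -> ctr[0]=1

Answer: 1 1 0 0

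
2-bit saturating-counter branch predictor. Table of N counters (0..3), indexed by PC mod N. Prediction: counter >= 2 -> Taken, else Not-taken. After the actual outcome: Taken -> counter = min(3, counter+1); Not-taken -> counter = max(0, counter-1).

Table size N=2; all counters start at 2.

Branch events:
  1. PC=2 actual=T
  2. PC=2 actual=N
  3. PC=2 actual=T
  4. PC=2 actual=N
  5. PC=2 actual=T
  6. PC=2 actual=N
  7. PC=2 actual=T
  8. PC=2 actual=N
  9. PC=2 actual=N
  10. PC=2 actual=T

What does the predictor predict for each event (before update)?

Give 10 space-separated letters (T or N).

Ev 1: PC=2 idx=0 pred=T actual=T -> ctr[0]=3
Ev 2: PC=2 idx=0 pred=T actual=N -> ctr[0]=2
Ev 3: PC=2 idx=0 pred=T actual=T -> ctr[0]=3
Ev 4: PC=2 idx=0 pred=T actual=N -> ctr[0]=2
Ev 5: PC=2 idx=0 pred=T actual=T -> ctr[0]=3
Ev 6: PC=2 idx=0 pred=T actual=N -> ctr[0]=2
Ev 7: PC=2 idx=0 pred=T actual=T -> ctr[0]=3
Ev 8: PC=2 idx=0 pred=T actual=N -> ctr[0]=2
Ev 9: PC=2 idx=0 pred=T actual=N -> ctr[0]=1
Ev 10: PC=2 idx=0 pred=N actual=T -> ctr[0]=2

Answer: T T T T T T T T T N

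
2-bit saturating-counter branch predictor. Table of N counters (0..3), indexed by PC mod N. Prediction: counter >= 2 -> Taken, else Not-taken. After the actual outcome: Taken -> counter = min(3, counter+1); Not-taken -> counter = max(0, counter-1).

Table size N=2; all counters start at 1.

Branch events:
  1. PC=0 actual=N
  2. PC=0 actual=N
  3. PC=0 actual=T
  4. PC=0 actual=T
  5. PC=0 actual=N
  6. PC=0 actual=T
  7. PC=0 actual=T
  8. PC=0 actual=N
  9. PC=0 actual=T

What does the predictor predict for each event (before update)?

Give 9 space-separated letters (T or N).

Ev 1: PC=0 idx=0 pred=N actual=N -> ctr[0]=0
Ev 2: PC=0 idx=0 pred=N actual=N -> ctr[0]=0
Ev 3: PC=0 idx=0 pred=N actual=T -> ctr[0]=1
Ev 4: PC=0 idx=0 pred=N actual=T -> ctr[0]=2
Ev 5: PC=0 idx=0 pred=T actual=N -> ctr[0]=1
Ev 6: PC=0 idx=0 pred=N actual=T -> ctr[0]=2
Ev 7: PC=0 idx=0 pred=T actual=T -> ctr[0]=3
Ev 8: PC=0 idx=0 pred=T actual=N -> ctr[0]=2
Ev 9: PC=0 idx=0 pred=T actual=T -> ctr[0]=3

Answer: N N N N T N T T T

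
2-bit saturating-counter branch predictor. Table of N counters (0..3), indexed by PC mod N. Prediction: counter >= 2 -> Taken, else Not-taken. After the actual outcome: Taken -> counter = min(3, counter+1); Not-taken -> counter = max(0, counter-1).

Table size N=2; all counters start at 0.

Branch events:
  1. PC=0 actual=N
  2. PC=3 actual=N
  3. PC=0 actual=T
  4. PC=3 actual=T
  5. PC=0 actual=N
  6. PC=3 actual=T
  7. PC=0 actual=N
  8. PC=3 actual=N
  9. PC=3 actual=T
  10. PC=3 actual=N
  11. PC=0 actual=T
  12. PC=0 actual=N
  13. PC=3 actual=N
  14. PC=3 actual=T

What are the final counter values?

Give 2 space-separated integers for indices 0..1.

Answer: 0 1

Derivation:
Ev 1: PC=0 idx=0 pred=N actual=N -> ctr[0]=0
Ev 2: PC=3 idx=1 pred=N actual=N -> ctr[1]=0
Ev 3: PC=0 idx=0 pred=N actual=T -> ctr[0]=1
Ev 4: PC=3 idx=1 pred=N actual=T -> ctr[1]=1
Ev 5: PC=0 idx=0 pred=N actual=N -> ctr[0]=0
Ev 6: PC=3 idx=1 pred=N actual=T -> ctr[1]=2
Ev 7: PC=0 idx=0 pred=N actual=N -> ctr[0]=0
Ev 8: PC=3 idx=1 pred=T actual=N -> ctr[1]=1
Ev 9: PC=3 idx=1 pred=N actual=T -> ctr[1]=2
Ev 10: PC=3 idx=1 pred=T actual=N -> ctr[1]=1
Ev 11: PC=0 idx=0 pred=N actual=T -> ctr[0]=1
Ev 12: PC=0 idx=0 pred=N actual=N -> ctr[0]=0
Ev 13: PC=3 idx=1 pred=N actual=N -> ctr[1]=0
Ev 14: PC=3 idx=1 pred=N actual=T -> ctr[1]=1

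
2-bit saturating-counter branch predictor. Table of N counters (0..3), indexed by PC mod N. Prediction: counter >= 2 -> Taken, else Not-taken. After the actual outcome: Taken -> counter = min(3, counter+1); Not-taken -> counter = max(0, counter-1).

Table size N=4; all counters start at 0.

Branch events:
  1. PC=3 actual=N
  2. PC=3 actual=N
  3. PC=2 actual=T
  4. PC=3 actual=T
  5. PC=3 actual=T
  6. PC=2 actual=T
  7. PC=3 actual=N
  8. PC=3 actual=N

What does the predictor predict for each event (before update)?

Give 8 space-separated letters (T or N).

Answer: N N N N N N T N

Derivation:
Ev 1: PC=3 idx=3 pred=N actual=N -> ctr[3]=0
Ev 2: PC=3 idx=3 pred=N actual=N -> ctr[3]=0
Ev 3: PC=2 idx=2 pred=N actual=T -> ctr[2]=1
Ev 4: PC=3 idx=3 pred=N actual=T -> ctr[3]=1
Ev 5: PC=3 idx=3 pred=N actual=T -> ctr[3]=2
Ev 6: PC=2 idx=2 pred=N actual=T -> ctr[2]=2
Ev 7: PC=3 idx=3 pred=T actual=N -> ctr[3]=1
Ev 8: PC=3 idx=3 pred=N actual=N -> ctr[3]=0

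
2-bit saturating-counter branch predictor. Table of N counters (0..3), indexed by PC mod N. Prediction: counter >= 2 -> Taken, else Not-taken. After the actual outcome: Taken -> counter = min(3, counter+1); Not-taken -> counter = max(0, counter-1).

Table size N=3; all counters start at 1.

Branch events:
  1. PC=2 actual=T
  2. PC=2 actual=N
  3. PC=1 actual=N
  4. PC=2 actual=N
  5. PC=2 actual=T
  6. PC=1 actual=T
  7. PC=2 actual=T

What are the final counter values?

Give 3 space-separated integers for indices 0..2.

Ev 1: PC=2 idx=2 pred=N actual=T -> ctr[2]=2
Ev 2: PC=2 idx=2 pred=T actual=N -> ctr[2]=1
Ev 3: PC=1 idx=1 pred=N actual=N -> ctr[1]=0
Ev 4: PC=2 idx=2 pred=N actual=N -> ctr[2]=0
Ev 5: PC=2 idx=2 pred=N actual=T -> ctr[2]=1
Ev 6: PC=1 idx=1 pred=N actual=T -> ctr[1]=1
Ev 7: PC=2 idx=2 pred=N actual=T -> ctr[2]=2

Answer: 1 1 2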